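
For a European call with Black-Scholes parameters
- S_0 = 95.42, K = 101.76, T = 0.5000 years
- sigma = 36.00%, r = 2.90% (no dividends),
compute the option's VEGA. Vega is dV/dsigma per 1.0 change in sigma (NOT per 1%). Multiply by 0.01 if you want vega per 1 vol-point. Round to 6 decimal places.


d1 = -0.0684671835; d2 = -0.3230256247
phi(d1) = 0.3980083035; exp(-qT) = 1.0000000000; exp(-rT) = 0.9856046187
Vega = S * exp(-qT) * phi(d1) * sqrt(T) = 95.4200 * 1.0000000000 * 0.3980083035 * 0.7071067812 = 26.854468

Answer: Vega = 26.854468


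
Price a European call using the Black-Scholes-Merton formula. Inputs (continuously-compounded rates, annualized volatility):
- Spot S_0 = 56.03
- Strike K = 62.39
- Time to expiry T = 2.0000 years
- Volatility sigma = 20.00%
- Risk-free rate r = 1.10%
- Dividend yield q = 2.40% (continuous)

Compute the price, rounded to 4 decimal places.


Answer: Price = 3.3187

Derivation:
d1 = (ln(S/K) + (r - q + 0.5*sigma^2) * T) / (sigma * sqrt(T)) = -0.33063516
d2 = d1 - sigma * sqrt(T) = -0.61347787
exp(-rT) = 0.97824024; exp(-qT) = 0.95313379
C = S_0 * exp(-qT) * N(d1) - K * exp(-rT) * N(d2)
N(d1) = 0.37046004; N(d2) = 0.26978021
C = 56.0300 * 0.95313379 * 0.37046004 - 62.3900 * 0.97824024 * 0.26978021 = 3.3187


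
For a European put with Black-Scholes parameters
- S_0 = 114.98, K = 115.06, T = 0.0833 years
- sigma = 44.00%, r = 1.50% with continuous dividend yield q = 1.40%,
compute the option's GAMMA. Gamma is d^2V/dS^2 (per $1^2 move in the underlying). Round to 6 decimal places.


Answer: Gamma = 0.027243

Derivation:
d1 = 0.0586747914; d2 = -0.0683168619
phi(d1) = 0.3982561456; exp(-qT) = 0.9988344797; exp(-rT) = 0.9987512803
Gamma = exp(-qT) * phi(d1) / (S * sigma * sqrt(T)) = 0.9988344797 * 0.3982561456 / (114.9800 * 0.4400 * 0.2886173938) = 0.027243


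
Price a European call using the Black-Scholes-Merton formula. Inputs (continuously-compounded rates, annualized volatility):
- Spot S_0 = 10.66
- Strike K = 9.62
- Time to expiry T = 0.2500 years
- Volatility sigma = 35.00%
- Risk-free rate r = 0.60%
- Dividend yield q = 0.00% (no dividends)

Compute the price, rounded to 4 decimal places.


d1 = (ln(S/K) + (r - q + 0.5*sigma^2) * T) / (sigma * sqrt(T)) = 0.68266659
d2 = d1 - sigma * sqrt(T) = 0.50766659
exp(-rT) = 0.99850112; exp(-qT) = 1.00000000
C = S_0 * exp(-qT) * N(d1) - K * exp(-rT) * N(d2)
N(d1) = 0.75259123; N(d2) = 0.69415641
C = 10.6600 * 1.00000000 * 0.75259123 - 9.6200 * 0.99850112 * 0.69415641 = 1.3548

Answer: Price = 1.3548


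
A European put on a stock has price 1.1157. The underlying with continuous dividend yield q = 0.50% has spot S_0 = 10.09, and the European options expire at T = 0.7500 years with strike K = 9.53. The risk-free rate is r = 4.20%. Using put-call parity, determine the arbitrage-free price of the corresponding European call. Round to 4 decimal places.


Put-call parity: C - P = S_0 * exp(-qT) - K * exp(-rT).
S_0 * exp(-qT) = 10.0900 * 0.99625702 = 10.05223336
K * exp(-rT) = 9.5300 * 0.96899096 = 9.23448382
C = P + S*exp(-qT) - K*exp(-rT)
C = 1.1157 + 10.05223336 - 9.23448382 = 1.9334

Answer: Call price = 1.9334


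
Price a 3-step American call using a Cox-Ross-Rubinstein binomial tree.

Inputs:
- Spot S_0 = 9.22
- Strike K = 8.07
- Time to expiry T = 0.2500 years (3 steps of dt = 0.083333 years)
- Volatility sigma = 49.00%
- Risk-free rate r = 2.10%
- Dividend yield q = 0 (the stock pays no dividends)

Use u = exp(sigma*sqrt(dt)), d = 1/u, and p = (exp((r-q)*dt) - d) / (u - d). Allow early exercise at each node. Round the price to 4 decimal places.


Answer: Price = V(0,0) = 1.5187

Derivation:
dt = T/N = 0.083333
u = exp(sigma*sqrt(dt)) = 1.151944; d = 1/u = 0.868098
p = (exp((r-q)*dt) - d) / (u - d) = 0.470867
Discount per step: exp(-r*dt) = 0.998252
Stock lattice S(k, i) with i counting down-moves:
  k=0: S(0,0) = 9.2200
  k=1: S(1,0) = 10.6209; S(1,1) = 8.0039
  k=2: S(2,0) = 12.2347; S(2,1) = 9.2200; S(2,2) = 6.9481
  k=3: S(3,0) = 14.0937; S(3,1) = 10.6209; S(3,2) = 8.0039; S(3,3) = 6.0317
Terminal payoffs V(N, i) = max(S_T - K, 0):
  V(3,0) = 6.023694; V(3,1) = 2.550922; V(3,2) = 0.000000; V(3,3) = 0.000000
Backward induction: V(k, i) = exp(-r*dt) * [p * V(k+1, i) + (1-p) * V(k+1, i+1)]; then take max(V_cont, immediate exercise) for American.
  V(2,0) = exp(-r*dt) * [p*6.023694 + (1-p)*2.550922] = 4.178816; exercise = 4.164706; V(2,0) = max -> 4.178816
  V(2,1) = exp(-r*dt) * [p*2.550922 + (1-p)*0.000000] = 1.199045; exercise = 1.150000; V(2,1) = max -> 1.199045
  V(2,2) = exp(-r*dt) * [p*0.000000 + (1-p)*0.000000] = 0.000000; exercise = 0.000000; V(2,2) = max -> 0.000000
  V(1,0) = exp(-r*dt) * [p*4.178816 + (1-p)*1.199045] = 2.597571; exercise = 2.550922; V(1,0) = max -> 2.597571
  V(1,1) = exp(-r*dt) * [p*1.199045 + (1-p)*0.000000] = 0.563603; exercise = 0.000000; V(1,1) = max -> 0.563603
  V(0,0) = exp(-r*dt) * [p*2.597571 + (1-p)*0.563603] = 1.518671; exercise = 1.150000; V(0,0) = max -> 1.518671


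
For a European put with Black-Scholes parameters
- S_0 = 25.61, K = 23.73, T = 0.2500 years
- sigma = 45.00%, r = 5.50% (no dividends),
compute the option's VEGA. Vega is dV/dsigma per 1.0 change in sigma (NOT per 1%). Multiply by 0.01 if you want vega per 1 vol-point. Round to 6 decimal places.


d1 = 0.5124681323; d2 = 0.2874681323
phi(d1) = 0.3498501614; exp(-qT) = 1.0000000000; exp(-rT) = 0.9863440995
Vega = S * exp(-qT) * phi(d1) * sqrt(T) = 25.6100 * 1.0000000000 * 0.3498501614 * 0.5000000000 = 4.479831

Answer: Vega = 4.479831


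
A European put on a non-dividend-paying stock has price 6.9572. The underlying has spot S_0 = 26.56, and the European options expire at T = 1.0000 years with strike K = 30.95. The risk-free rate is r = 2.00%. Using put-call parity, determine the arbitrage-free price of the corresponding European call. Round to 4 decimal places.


Answer: Call price = 3.1801

Derivation:
Put-call parity: C - P = S_0 * exp(-qT) - K * exp(-rT).
S_0 * exp(-qT) = 26.5600 * 1.00000000 = 26.56000000
K * exp(-rT) = 30.9500 * 0.98019867 = 30.33714894
C = P + S*exp(-qT) - K*exp(-rT)
C = 6.9572 + 26.56000000 - 30.33714894 = 3.1801


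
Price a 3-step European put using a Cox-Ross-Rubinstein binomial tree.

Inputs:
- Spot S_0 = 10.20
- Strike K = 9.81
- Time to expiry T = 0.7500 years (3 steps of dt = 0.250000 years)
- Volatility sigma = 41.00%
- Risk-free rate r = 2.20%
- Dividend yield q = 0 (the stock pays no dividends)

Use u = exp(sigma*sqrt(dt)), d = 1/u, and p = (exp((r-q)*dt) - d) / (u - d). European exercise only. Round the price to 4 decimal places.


Answer: Price = V(0,0) = 1.2488

Derivation:
dt = T/N = 0.250000
u = exp(sigma*sqrt(dt)) = 1.227525; d = 1/u = 0.814647
p = (exp((r-q)*dt) - d) / (u - d) = 0.462287
Discount per step: exp(-r*dt) = 0.994515
Stock lattice S(k, i) with i counting down-moves:
  k=0: S(0,0) = 10.2000
  k=1: S(1,0) = 12.5208; S(1,1) = 8.3094
  k=2: S(2,0) = 15.3695; S(2,1) = 10.2000; S(2,2) = 6.7692
  k=3: S(3,0) = 18.8665; S(3,1) = 12.5208; S(3,2) = 8.3094; S(3,3) = 5.5145
Terminal payoffs V(N, i) = max(K - S_T, 0):
  V(3,0) = 0.000000; V(3,1) = 0.000000; V(3,2) = 1.500597; V(3,3) = 4.295463
Backward induction: V(k, i) = exp(-r*dt) * [p * V(k+1, i) + (1-p) * V(k+1, i+1)].
  V(2,0) = exp(-r*dt) * [p*0.000000 + (1-p)*0.000000] = 0.000000
  V(2,1) = exp(-r*dt) * [p*0.000000 + (1-p)*1.500597] = 0.802466
  V(2,2) = exp(-r*dt) * [p*1.500597 + (1-p)*4.295463] = 2.986961
  V(1,0) = exp(-r*dt) * [p*0.000000 + (1-p)*0.802466] = 0.429130
  V(1,1) = exp(-r*dt) * [p*0.802466 + (1-p)*2.986961] = 1.966254
  V(0,0) = exp(-r*dt) * [p*0.429130 + (1-p)*1.966254] = 1.248775


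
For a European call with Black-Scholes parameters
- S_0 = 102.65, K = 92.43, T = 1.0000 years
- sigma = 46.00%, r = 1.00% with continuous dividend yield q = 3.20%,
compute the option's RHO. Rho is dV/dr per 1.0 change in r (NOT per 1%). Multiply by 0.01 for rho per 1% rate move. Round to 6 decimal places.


Answer: Rho = 43.936376

Derivation:
d1 = 0.4101598743; d2 = -0.0498401257
phi(d1) = 0.3667576166; exp(-qT) = 0.9685065821; exp(-rT) = 0.9900498337
N(d2) = 0.4801248954
Rho = K*T*exp(-rT)*N(d2) = 92.4300 * 1.0000 * 0.9900498337 * 0.4801248954 = 43.936376


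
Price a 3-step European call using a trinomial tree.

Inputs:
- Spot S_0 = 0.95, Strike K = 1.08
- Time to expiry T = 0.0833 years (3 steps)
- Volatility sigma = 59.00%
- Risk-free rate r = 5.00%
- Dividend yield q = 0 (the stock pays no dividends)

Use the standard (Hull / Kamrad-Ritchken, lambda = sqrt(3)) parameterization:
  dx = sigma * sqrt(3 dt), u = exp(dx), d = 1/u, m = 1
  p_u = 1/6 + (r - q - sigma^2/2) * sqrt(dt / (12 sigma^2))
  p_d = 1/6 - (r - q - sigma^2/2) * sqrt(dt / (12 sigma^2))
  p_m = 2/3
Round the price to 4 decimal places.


dt = T/N = 0.027767; dx = sigma*sqrt(3*dt) = 0.170284
u = exp(dx) = 1.185642; d = 1/u = 0.843425
p_u = 0.156553, p_m = 0.666667, p_d = 0.176781
Discount per step: exp(-r*dt) = 0.998613
Stock lattice S(k, j) with j the centered position index:
  k=0: S(0,+0) = 0.9500
  k=1: S(1,-1) = 0.8013; S(1,+0) = 0.9500; S(1,+1) = 1.1264
  k=2: S(2,-2) = 0.6758; S(2,-1) = 0.8013; S(2,+0) = 0.9500; S(2,+1) = 1.1264; S(2,+2) = 1.3355
  k=3: S(3,-3) = 0.5700; S(3,-2) = 0.6758; S(3,-1) = 0.8013; S(3,+0) = 0.9500; S(3,+1) = 1.1264; S(3,+2) = 1.3355; S(3,+3) = 1.5834
Terminal payoffs V(N, j) = max(S_T - K, 0):
  V(3,-3) = 0.000000; V(3,-2) = 0.000000; V(3,-1) = 0.000000; V(3,+0) = 0.000000; V(3,+1) = 0.046360; V(3,+2) = 0.255459; V(3,+3) = 0.503376
Backward induction: V(k, j) = exp(-r*dt) * [p_u * V(k+1, j+1) + p_m * V(k+1, j) + p_d * V(k+1, j-1)]
  V(2,-2) = exp(-r*dt) * [p_u*0.000000 + p_m*0.000000 + p_d*0.000000] = 0.000000
  V(2,-1) = exp(-r*dt) * [p_u*0.000000 + p_m*0.000000 + p_d*0.000000] = 0.000000
  V(2,+0) = exp(-r*dt) * [p_u*0.046360 + p_m*0.000000 + p_d*0.000000] = 0.007248
  V(2,+1) = exp(-r*dt) * [p_u*0.255459 + p_m*0.046360 + p_d*0.000000] = 0.070801
  V(2,+2) = exp(-r*dt) * [p_u*0.503376 + p_m*0.255459 + p_d*0.046360] = 0.256950
  V(1,-1) = exp(-r*dt) * [p_u*0.007248 + p_m*0.000000 + p_d*0.000000] = 0.001133
  V(1,+0) = exp(-r*dt) * [p_u*0.070801 + p_m*0.007248 + p_d*0.000000] = 0.015894
  V(1,+1) = exp(-r*dt) * [p_u*0.256950 + p_m*0.070801 + p_d*0.007248] = 0.088585
  V(0,+0) = exp(-r*dt) * [p_u*0.088585 + p_m*0.015894 + p_d*0.001133] = 0.024630

Answer: Price = V(0,0) = 0.0246


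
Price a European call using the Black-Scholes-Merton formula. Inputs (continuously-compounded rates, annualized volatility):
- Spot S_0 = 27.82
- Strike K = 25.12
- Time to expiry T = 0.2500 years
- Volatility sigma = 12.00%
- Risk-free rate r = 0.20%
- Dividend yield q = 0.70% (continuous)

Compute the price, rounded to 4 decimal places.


d1 = (ln(S/K) + (r - q + 0.5*sigma^2) * T) / (sigma * sqrt(T)) = 1.71068075
d2 = d1 - sigma * sqrt(T) = 1.65068075
exp(-rT) = 0.99950012; exp(-qT) = 0.99825153
C = S_0 * exp(-qT) * N(d1) - K * exp(-rT) * N(d2)
N(d1) = 0.95642997; N(d2) = 0.95059811
C = 27.8200 * 0.99825153 * 0.95642997 - 25.1200 * 0.99950012 * 0.95059811 = 2.6943

Answer: Price = 2.6943


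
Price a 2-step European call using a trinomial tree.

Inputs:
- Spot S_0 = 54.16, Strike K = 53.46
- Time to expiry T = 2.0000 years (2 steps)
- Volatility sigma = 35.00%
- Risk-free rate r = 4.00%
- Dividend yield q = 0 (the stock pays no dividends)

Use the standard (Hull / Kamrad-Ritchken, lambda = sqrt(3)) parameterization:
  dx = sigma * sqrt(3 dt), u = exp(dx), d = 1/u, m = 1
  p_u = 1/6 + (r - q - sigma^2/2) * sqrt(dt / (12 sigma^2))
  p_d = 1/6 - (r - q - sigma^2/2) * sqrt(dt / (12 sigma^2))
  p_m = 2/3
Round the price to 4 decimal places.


dt = T/N = 1.000000; dx = sigma*sqrt(3*dt) = 0.606218
u = exp(dx) = 1.833484; d = 1/u = 0.545410
p_u = 0.149140, p_m = 0.666667, p_d = 0.184193
Discount per step: exp(-r*dt) = 0.960789
Stock lattice S(k, j) with j the centered position index:
  k=0: S(0,+0) = 54.1600
  k=1: S(1,-1) = 29.5394; S(1,+0) = 54.1600; S(1,+1) = 99.3015
  k=2: S(2,-2) = 16.1111; S(2,-1) = 29.5394; S(2,+0) = 54.1600; S(2,+1) = 99.3015; S(2,+2) = 182.0676
Terminal payoffs V(N, j) = max(S_T - K, 0):
  V(2,-2) = 0.000000; V(2,-1) = 0.000000; V(2,+0) = 0.700000; V(2,+1) = 45.841474; V(2,+2) = 128.607627
Backward induction: V(k, j) = exp(-r*dt) * [p_u * V(k+1, j+1) + p_m * V(k+1, j) + p_d * V(k+1, j-1)]
  V(1,-1) = exp(-r*dt) * [p_u*0.700000 + p_m*0.000000 + p_d*0.000000] = 0.100304
  V(1,+0) = exp(-r*dt) * [p_u*45.841474 + p_m*0.700000 + p_d*0.000000] = 7.017089
  V(1,+1) = exp(-r*dt) * [p_u*128.607627 + p_m*45.841474 + p_d*0.700000] = 47.915006
  V(0,+0) = exp(-r*dt) * [p_u*47.915006 + p_m*7.017089 + p_d*0.100304] = 11.378223

Answer: Price = V(0,0) = 11.3782


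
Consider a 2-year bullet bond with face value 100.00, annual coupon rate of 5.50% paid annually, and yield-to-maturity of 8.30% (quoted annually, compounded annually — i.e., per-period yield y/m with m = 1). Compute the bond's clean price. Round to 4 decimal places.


Coupon per period c = face * coupon_rate / m = 5.500000
Periods per year m = 1; per-period yield y/m = 0.083000
Number of cashflows N = 2
Cashflows (t years, CF_t, discount factor 1/(1+y/m)^(m*t), PV):
  t = 1.0000: CF_t = 5.500000, DF = 0.923361, PV = 5.078486
  t = 2.0000: CF_t = 105.500000, DF = 0.852596, PV = 89.948836
Price P = sum_t PV_t = 95.027321

Answer: Price = 95.0273


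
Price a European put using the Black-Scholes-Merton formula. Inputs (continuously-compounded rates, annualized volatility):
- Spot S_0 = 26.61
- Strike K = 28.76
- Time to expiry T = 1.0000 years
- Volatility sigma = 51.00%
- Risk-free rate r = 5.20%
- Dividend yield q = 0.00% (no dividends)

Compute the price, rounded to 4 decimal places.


Answer: Price = 5.7788

Derivation:
d1 = (ln(S/K) + (r - q + 0.5*sigma^2) * T) / (sigma * sqrt(T)) = 0.20461089
d2 = d1 - sigma * sqrt(T) = -0.30538911
exp(-rT) = 0.94932887; exp(-qT) = 1.00000000
P = K * exp(-rT) * N(-d2) - S_0 * exp(-qT) * N(-d1)
N(-d1) = 0.41893807; N(-d2) = 0.61996509
P = 28.7600 * 0.94932887 * 0.61996509 - 26.6100 * 1.00000000 * 0.41893807 = 5.7788


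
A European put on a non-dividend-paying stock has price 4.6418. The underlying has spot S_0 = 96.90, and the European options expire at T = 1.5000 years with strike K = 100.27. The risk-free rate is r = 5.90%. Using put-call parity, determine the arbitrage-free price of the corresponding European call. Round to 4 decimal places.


Put-call parity: C - P = S_0 * exp(-qT) - K * exp(-rT).
S_0 * exp(-qT) = 96.9000 * 1.00000000 = 96.90000000
K * exp(-rT) = 100.2700 * 0.91530311 = 91.77744291
C = P + S*exp(-qT) - K*exp(-rT)
C = 4.6418 + 96.90000000 - 91.77744291 = 9.7644

Answer: Call price = 9.7644


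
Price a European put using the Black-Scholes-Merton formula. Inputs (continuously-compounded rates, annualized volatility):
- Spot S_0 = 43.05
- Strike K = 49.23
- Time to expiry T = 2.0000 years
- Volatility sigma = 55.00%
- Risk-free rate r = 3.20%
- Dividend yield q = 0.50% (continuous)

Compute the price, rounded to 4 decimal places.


d1 = (ln(S/K) + (r - q + 0.5*sigma^2) * T) / (sigma * sqrt(T)) = 0.28587561
d2 = d1 - sigma * sqrt(T) = -0.49194185
exp(-rT) = 0.93800500; exp(-qT) = 0.99004983
P = K * exp(-rT) * N(-d2) - S_0 * exp(-qT) * N(-d1)
N(-d1) = 0.38748670; N(-d2) = 0.68861978
P = 49.2300 * 0.93800500 * 0.68861978 - 43.0500 * 0.99004983 * 0.38748670 = 15.2838

Answer: Price = 15.2838


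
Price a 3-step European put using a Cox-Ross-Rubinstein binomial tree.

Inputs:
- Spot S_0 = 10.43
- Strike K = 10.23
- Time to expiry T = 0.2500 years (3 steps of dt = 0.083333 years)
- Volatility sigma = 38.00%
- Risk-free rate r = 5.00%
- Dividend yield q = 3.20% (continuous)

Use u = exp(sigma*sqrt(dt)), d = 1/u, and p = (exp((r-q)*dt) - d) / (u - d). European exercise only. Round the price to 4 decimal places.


Answer: Price = V(0,0) = 0.7197

Derivation:
dt = T/N = 0.083333
u = exp(sigma*sqrt(dt)) = 1.115939; d = 1/u = 0.896106
p = (exp((r-q)*dt) - d) / (u - d) = 0.479432
Discount per step: exp(-r*dt) = 0.995842
Stock lattice S(k, i) with i counting down-moves:
  k=0: S(0,0) = 10.4300
  k=1: S(1,0) = 11.6392; S(1,1) = 9.3464
  k=2: S(2,0) = 12.9887; S(2,1) = 10.4300; S(2,2) = 8.3754
  k=3: S(3,0) = 14.4946; S(3,1) = 11.6392; S(3,2) = 9.3464; S(3,3) = 7.5052
Terminal payoffs V(N, i) = max(K - S_T, 0):
  V(3,0) = 0.000000; V(3,1) = 0.000000; V(3,2) = 0.883614; V(3,3) = 2.724796
Backward induction: V(k, i) = exp(-r*dt) * [p * V(k+1, i) + (1-p) * V(k+1, i+1)].
  V(2,0) = exp(-r*dt) * [p*0.000000 + (1-p)*0.000000] = 0.000000
  V(2,1) = exp(-r*dt) * [p*0.000000 + (1-p)*0.883614] = 0.458069
  V(2,2) = exp(-r*dt) * [p*0.883614 + (1-p)*2.724796] = 1.834416
  V(1,0) = exp(-r*dt) * [p*0.000000 + (1-p)*0.458069] = 0.237465
  V(1,1) = exp(-r*dt) * [p*0.458069 + (1-p)*1.834416] = 1.169667
  V(0,0) = exp(-r*dt) * [p*0.237465 + (1-p)*1.169667] = 0.719735


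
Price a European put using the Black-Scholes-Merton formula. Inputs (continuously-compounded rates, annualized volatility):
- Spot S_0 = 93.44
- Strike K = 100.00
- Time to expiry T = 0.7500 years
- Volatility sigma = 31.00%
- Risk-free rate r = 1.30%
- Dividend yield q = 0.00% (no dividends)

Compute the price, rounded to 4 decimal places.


d1 = (ln(S/K) + (r - q + 0.5*sigma^2) * T) / (sigma * sqrt(T)) = -0.08218178
d2 = d1 - sigma * sqrt(T) = -0.35064965
exp(-rT) = 0.99029738; exp(-qT) = 1.00000000
P = K * exp(-rT) * N(-d2) - S_0 * exp(-qT) * N(-d1)
N(-d1) = 0.53274892; N(-d2) = 0.63707440
P = 100.0000 * 0.99029738 * 0.63707440 - 93.4400 * 1.00000000 * 0.53274892 = 13.3093

Answer: Price = 13.3093


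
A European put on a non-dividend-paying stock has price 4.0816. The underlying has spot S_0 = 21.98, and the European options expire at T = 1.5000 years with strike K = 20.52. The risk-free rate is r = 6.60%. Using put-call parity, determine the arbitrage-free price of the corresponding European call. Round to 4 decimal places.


Answer: Call price = 7.4758

Derivation:
Put-call parity: C - P = S_0 * exp(-qT) - K * exp(-rT).
S_0 * exp(-qT) = 21.9800 * 1.00000000 = 21.98000000
K * exp(-rT) = 20.5200 * 0.90574271 = 18.58584037
C = P + S*exp(-qT) - K*exp(-rT)
C = 4.0816 + 21.98000000 - 18.58584037 = 7.4758


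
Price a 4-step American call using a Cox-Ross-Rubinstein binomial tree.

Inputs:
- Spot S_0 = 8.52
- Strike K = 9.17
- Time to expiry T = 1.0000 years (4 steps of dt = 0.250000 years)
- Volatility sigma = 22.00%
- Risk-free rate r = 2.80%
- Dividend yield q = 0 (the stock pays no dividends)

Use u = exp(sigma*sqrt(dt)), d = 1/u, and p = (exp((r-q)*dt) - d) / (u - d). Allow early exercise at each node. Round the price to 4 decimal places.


dt = T/N = 0.250000
u = exp(sigma*sqrt(dt)) = 1.116278; d = 1/u = 0.895834
p = (exp((r-q)*dt) - d) / (u - d) = 0.504393
Discount per step: exp(-r*dt) = 0.993024
Stock lattice S(k, i) with i counting down-moves:
  k=0: S(0,0) = 8.5200
  k=1: S(1,0) = 9.5107; S(1,1) = 7.6325
  k=2: S(2,0) = 10.6166; S(2,1) = 8.5200; S(2,2) = 6.8375
  k=3: S(3,0) = 11.8510; S(3,1) = 9.5107; S(3,2) = 7.6325; S(3,3) = 6.1252
  k=4: S(4,0) = 13.2291; S(4,1) = 10.6166; S(4,2) = 8.5200; S(4,3) = 6.8375; S(4,4) = 5.4872
Terminal payoffs V(N, i) = max(S_T - K, 0):
  V(4,0) = 4.059066; V(4,1) = 1.446574; V(4,2) = 0.000000; V(4,3) = 0.000000; V(4,4) = 0.000000
Backward induction: V(k, i) = exp(-r*dt) * [p * V(k+1, i) + (1-p) * V(k+1, i+1)]; then take max(V_cont, immediate exercise) for American.
  V(3,0) = exp(-r*dt) * [p*4.059066 + (1-p)*1.446574] = 2.745014; exercise = 2.681048; V(3,0) = max -> 2.745014
  V(3,1) = exp(-r*dt) * [p*1.446574 + (1-p)*0.000000] = 0.724552; exercise = 0.340689; V(3,1) = max -> 0.724552
  V(3,2) = exp(-r*dt) * [p*0.000000 + (1-p)*0.000000] = 0.000000; exercise = 0.000000; V(3,2) = max -> 0.000000
  V(3,3) = exp(-r*dt) * [p*0.000000 + (1-p)*0.000000] = 0.000000; exercise = 0.000000; V(3,3) = max -> 0.000000
  V(2,0) = exp(-r*dt) * [p*2.745014 + (1-p)*0.724552] = 1.731497; exercise = 1.446574; V(2,0) = max -> 1.731497
  V(2,1) = exp(-r*dt) * [p*0.724552 + (1-p)*0.000000] = 0.362910; exercise = 0.000000; V(2,1) = max -> 0.362910
  V(2,2) = exp(-r*dt) * [p*0.000000 + (1-p)*0.000000] = 0.000000; exercise = 0.000000; V(2,2) = max -> 0.000000
  V(1,0) = exp(-r*dt) * [p*1.731497 + (1-p)*0.362910] = 1.045869; exercise = 0.340689; V(1,0) = max -> 1.045869
  V(1,1) = exp(-r*dt) * [p*0.362910 + (1-p)*0.000000] = 0.181772; exercise = 0.000000; V(1,1) = max -> 0.181772
  V(0,0) = exp(-r*dt) * [p*1.045869 + (1-p)*0.181772] = 0.613309; exercise = 0.000000; V(0,0) = max -> 0.613309

Answer: Price = V(0,0) = 0.6133


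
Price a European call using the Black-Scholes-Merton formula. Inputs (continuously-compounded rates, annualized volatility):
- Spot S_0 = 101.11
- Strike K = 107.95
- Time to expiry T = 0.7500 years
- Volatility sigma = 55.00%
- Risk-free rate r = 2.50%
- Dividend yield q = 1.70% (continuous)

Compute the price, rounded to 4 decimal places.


Answer: Price = 16.4574

Derivation:
d1 = (ln(S/K) + (r - q + 0.5*sigma^2) * T) / (sigma * sqrt(T)) = 0.11332520
d2 = d1 - sigma * sqrt(T) = -0.36298877
exp(-rT) = 0.98142469; exp(-qT) = 0.98733094
C = S_0 * exp(-qT) * N(d1) - K * exp(-rT) * N(d2)
N(d1) = 0.54511363; N(d2) = 0.35830664
C = 101.1100 * 0.98733094 * 0.54511363 - 107.9500 * 0.98142469 * 0.35830664 = 16.4574


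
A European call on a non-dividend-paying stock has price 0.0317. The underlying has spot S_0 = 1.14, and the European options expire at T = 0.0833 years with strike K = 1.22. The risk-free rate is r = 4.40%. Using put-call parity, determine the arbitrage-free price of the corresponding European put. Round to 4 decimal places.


Answer: Put price = 0.1072

Derivation:
Put-call parity: C - P = S_0 * exp(-qT) - K * exp(-rT).
S_0 * exp(-qT) = 1.1400 * 1.00000000 = 1.14000000
K * exp(-rT) = 1.2200 * 0.99634151 = 1.21553664
P = C - S*exp(-qT) + K*exp(-rT)
P = 0.0317 - 1.14000000 + 1.21553664 = 0.1072


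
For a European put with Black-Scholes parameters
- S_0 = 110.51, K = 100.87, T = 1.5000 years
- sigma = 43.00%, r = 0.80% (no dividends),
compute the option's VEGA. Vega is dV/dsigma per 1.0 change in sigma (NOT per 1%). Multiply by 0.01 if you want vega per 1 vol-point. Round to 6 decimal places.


Answer: Vega = 48.587545

Derivation:
d1 = 0.4594188063; d2 = -0.0672214884
phi(d1) = 0.3589861922; exp(-qT) = 1.0000000000; exp(-rT) = 0.9880717129
Vega = S * exp(-qT) * phi(d1) * sqrt(T) = 110.5100 * 1.0000000000 * 0.3589861922 * 1.2247448714 = 48.587545


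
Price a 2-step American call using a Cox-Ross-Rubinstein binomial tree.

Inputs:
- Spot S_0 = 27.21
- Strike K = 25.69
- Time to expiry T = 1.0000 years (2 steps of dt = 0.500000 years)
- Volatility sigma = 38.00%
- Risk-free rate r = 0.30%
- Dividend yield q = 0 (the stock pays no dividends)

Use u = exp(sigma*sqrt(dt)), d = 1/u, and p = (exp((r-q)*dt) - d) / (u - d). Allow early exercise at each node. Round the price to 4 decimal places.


dt = T/N = 0.500000
u = exp(sigma*sqrt(dt)) = 1.308263; d = 1/u = 0.764372
p = (exp((r-q)*dt) - d) / (u - d) = 0.435986
Discount per step: exp(-r*dt) = 0.998501
Stock lattice S(k, i) with i counting down-moves:
  k=0: S(0,0) = 27.2100
  k=1: S(1,0) = 35.5978; S(1,1) = 20.7986
  k=2: S(2,0) = 46.5714; S(2,1) = 27.2100; S(2,2) = 15.8978
Terminal payoffs V(N, i) = max(S_T - K, 0):
  V(2,0) = 20.881358; V(2,1) = 1.520000; V(2,2) = 0.000000
Backward induction: V(k, i) = exp(-r*dt) * [p * V(k+1, i) + (1-p) * V(k+1, i+1)]; then take max(V_cont, immediate exercise) for American.
  V(1,0) = exp(-r*dt) * [p*20.881358 + (1-p)*1.520000] = 9.946352; exercise = 9.907846; V(1,0) = max -> 9.946352
  V(1,1) = exp(-r*dt) * [p*1.520000 + (1-p)*0.000000] = 0.661706; exercise = 0.000000; V(1,1) = max -> 0.661706
  V(0,0) = exp(-r*dt) * [p*9.946352 + (1-p)*0.661706] = 4.702623; exercise = 1.520000; V(0,0) = max -> 4.702623

Answer: Price = V(0,0) = 4.7026


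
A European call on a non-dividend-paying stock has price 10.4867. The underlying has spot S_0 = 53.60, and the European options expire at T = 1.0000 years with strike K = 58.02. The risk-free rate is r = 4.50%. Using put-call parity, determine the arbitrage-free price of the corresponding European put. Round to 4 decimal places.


Answer: Put price = 12.3537

Derivation:
Put-call parity: C - P = S_0 * exp(-qT) - K * exp(-rT).
S_0 * exp(-qT) = 53.6000 * 1.00000000 = 53.60000000
K * exp(-rT) = 58.0200 * 0.95599748 = 55.46697390
P = C - S*exp(-qT) + K*exp(-rT)
P = 10.4867 - 53.60000000 + 55.46697390 = 12.3537


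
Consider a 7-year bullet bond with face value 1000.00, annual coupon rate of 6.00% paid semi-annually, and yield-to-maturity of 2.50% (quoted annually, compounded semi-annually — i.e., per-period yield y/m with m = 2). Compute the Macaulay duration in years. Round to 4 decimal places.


Coupon per period c = face * coupon_rate / m = 30.000000
Periods per year m = 2; per-period yield y/m = 0.012500
Number of cashflows N = 14
Cashflows (t years, CF_t, discount factor 1/(1+y/m)^(m*t), PV):
  t = 0.5000: CF_t = 30.000000, DF = 0.987654, PV = 29.629630
  t = 1.0000: CF_t = 30.000000, DF = 0.975461, PV = 29.263832
  t = 1.5000: CF_t = 30.000000, DF = 0.963418, PV = 28.902550
  t = 2.0000: CF_t = 30.000000, DF = 0.951524, PV = 28.545728
  t = 2.5000: CF_t = 30.000000, DF = 0.939777, PV = 28.193312
  t = 3.0000: CF_t = 30.000000, DF = 0.928175, PV = 27.845246
  t = 3.5000: CF_t = 30.000000, DF = 0.916716, PV = 27.501478
  t = 4.0000: CF_t = 30.000000, DF = 0.905398, PV = 27.161953
  t = 4.5000: CF_t = 30.000000, DF = 0.894221, PV = 26.826621
  t = 5.0000: CF_t = 30.000000, DF = 0.883181, PV = 26.495428
  t = 5.5000: CF_t = 30.000000, DF = 0.872277, PV = 26.168324
  t = 6.0000: CF_t = 30.000000, DF = 0.861509, PV = 25.845258
  t = 6.5000: CF_t = 30.000000, DF = 0.850873, PV = 25.526181
  t = 7.0000: CF_t = 1030.000000, DF = 0.840368, PV = 865.579133
Price P = sum_t PV_t = 1223.484673
Macaulay numerator sum_t t * PV_t:
  t * PV_t at t = 0.5000: 14.814815
  t * PV_t at t = 1.0000: 29.263832
  t * PV_t at t = 1.5000: 43.353825
  t * PV_t at t = 2.0000: 57.091457
  t * PV_t at t = 2.5000: 70.483280
  t * PV_t at t = 3.0000: 83.535739
  t * PV_t at t = 3.5000: 96.255172
  t * PV_t at t = 4.0000: 108.647814
  t * PV_t at t = 4.5000: 120.719793
  t * PV_t at t = 5.0000: 132.477139
  t * PV_t at t = 5.5000: 143.925781
  t * PV_t at t = 6.0000: 155.071548
  t * PV_t at t = 6.5000: 165.920175
  t * PV_t at t = 7.0000: 6059.053934
Macaulay duration D = (sum_t t * PV_t) / P = 7280.614301 / 1223.484673 = 5.950720

Answer: Macaulay duration = 5.9507 years


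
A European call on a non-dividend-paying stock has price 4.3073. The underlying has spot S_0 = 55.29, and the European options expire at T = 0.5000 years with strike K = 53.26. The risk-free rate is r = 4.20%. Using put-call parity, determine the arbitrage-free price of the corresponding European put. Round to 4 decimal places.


Answer: Put price = 1.1705

Derivation:
Put-call parity: C - P = S_0 * exp(-qT) - K * exp(-rT).
S_0 * exp(-qT) = 55.2900 * 1.00000000 = 55.29000000
K * exp(-rT) = 53.2600 * 0.97921896 = 52.15320205
P = C - S*exp(-qT) + K*exp(-rT)
P = 4.3073 - 55.29000000 + 52.15320205 = 1.1705


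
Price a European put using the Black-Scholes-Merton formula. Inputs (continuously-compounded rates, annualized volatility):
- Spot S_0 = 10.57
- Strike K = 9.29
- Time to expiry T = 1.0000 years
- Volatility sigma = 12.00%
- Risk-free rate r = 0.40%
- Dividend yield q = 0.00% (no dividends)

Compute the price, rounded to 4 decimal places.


d1 = (ln(S/K) + (r - q + 0.5*sigma^2) * T) / (sigma * sqrt(T)) = 1.16901039
d2 = d1 - sigma * sqrt(T) = 1.04901039
exp(-rT) = 0.99600799; exp(-qT) = 1.00000000
P = K * exp(-rT) * N(-d2) - S_0 * exp(-qT) * N(-d1)
N(-d1) = 0.12119972; N(-d2) = 0.14708667
P = 9.2900 * 0.99600799 * 0.14708667 - 10.5700 * 1.00000000 * 0.12119972 = 0.0799

Answer: Price = 0.0799


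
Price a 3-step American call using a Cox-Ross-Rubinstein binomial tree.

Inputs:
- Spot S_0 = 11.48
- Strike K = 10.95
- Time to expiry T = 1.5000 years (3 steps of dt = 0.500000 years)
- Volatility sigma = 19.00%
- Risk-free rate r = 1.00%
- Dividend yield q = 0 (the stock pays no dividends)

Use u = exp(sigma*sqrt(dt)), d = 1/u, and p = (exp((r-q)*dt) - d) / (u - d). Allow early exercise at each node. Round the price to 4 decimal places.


dt = T/N = 0.500000
u = exp(sigma*sqrt(dt)) = 1.143793; d = 1/u = 0.874284
p = (exp((r-q)*dt) - d) / (u - d) = 0.485062
Discount per step: exp(-r*dt) = 0.995012
Stock lattice S(k, i) with i counting down-moves:
  k=0: S(0,0) = 11.4800
  k=1: S(1,0) = 13.1307; S(1,1) = 10.0368
  k=2: S(2,0) = 15.0189; S(2,1) = 11.4800; S(2,2) = 8.7750
  k=3: S(3,0) = 17.1785; S(3,1) = 13.1307; S(3,2) = 10.0368; S(3,3) = 7.6718
Terminal payoffs V(N, i) = max(S_T - K, 0):
  V(3,0) = 6.228477; V(3,1) = 2.180748; V(3,2) = 0.000000; V(3,3) = 0.000000
Backward induction: V(k, i) = exp(-r*dt) * [p * V(k+1, i) + (1-p) * V(k+1, i+1)]; then take max(V_cont, immediate exercise) for American.
  V(2,0) = exp(-r*dt) * [p*6.228477 + (1-p)*2.180748] = 4.123477; exercise = 4.068863; V(2,0) = max -> 4.123477
  V(2,1) = exp(-r*dt) * [p*2.180748 + (1-p)*0.000000] = 1.052521; exercise = 0.530000; V(2,1) = max -> 1.052521
  V(2,2) = exp(-r*dt) * [p*0.000000 + (1-p)*0.000000] = 0.000000; exercise = 0.000000; V(2,2) = max -> 0.000000
  V(1,0) = exp(-r*dt) * [p*4.123477 + (1-p)*1.052521] = 2.529445; exercise = 2.180748; V(1,0) = max -> 2.529445
  V(1,1) = exp(-r*dt) * [p*1.052521 + (1-p)*0.000000] = 0.507991; exercise = 0.000000; V(1,1) = max -> 0.507991
  V(0,0) = exp(-r*dt) * [p*2.529445 + (1-p)*0.507991] = 1.481097; exercise = 0.530000; V(0,0) = max -> 1.481097

Answer: Price = V(0,0) = 1.4811


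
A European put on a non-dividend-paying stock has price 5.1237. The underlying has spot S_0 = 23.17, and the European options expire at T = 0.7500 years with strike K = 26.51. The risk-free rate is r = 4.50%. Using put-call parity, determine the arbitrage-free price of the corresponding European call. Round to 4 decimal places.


Answer: Call price = 2.6635

Derivation:
Put-call parity: C - P = S_0 * exp(-qT) - K * exp(-rT).
S_0 * exp(-qT) = 23.1700 * 1.00000000 = 23.17000000
K * exp(-rT) = 26.5100 * 0.96681318 = 25.63021734
C = P + S*exp(-qT) - K*exp(-rT)
C = 5.1237 + 23.17000000 - 25.63021734 = 2.6635


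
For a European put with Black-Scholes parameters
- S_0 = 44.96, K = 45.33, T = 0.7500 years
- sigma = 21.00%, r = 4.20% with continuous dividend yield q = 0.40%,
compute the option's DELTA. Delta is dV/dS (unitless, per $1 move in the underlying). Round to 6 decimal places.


Answer: Delta = -0.418476

Derivation:
d1 = 0.2025764870; d2 = 0.0207111522
phi(d1) = 0.3908399453; exp(-qT) = 0.9970044955; exp(-rT) = 0.9689909565
N(-d1) = 0.4197330348
Delta = -exp(-qT) * N(-d1) = -0.9970044955 * 0.4197330348 = -0.418476


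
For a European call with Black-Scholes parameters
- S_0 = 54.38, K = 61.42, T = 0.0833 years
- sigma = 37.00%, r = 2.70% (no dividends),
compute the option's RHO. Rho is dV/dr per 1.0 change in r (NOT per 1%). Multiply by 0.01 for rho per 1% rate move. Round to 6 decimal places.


Answer: Rho = 0.615287

Derivation:
d1 = -1.0655469392; d2 = -1.1723353749
phi(d1) = 0.2261326120; exp(-qT) = 1.0000000000; exp(-rT) = 0.9977534273
N(d2) = 0.1205312172
Rho = K*T*exp(-rT)*N(d2) = 61.4200 * 0.0833 * 0.9977534273 * 0.1205312172 = 0.615287


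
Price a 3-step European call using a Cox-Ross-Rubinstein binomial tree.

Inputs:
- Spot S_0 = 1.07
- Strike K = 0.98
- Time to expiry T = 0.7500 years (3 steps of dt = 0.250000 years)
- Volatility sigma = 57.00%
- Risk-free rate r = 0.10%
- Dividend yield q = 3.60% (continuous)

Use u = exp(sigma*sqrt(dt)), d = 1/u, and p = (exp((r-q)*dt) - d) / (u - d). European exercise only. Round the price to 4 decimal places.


dt = T/N = 0.250000
u = exp(sigma*sqrt(dt)) = 1.329762; d = 1/u = 0.752014
p = (exp((r-q)*dt) - d) / (u - d) = 0.414149
Discount per step: exp(-r*dt) = 0.999750
Stock lattice S(k, i) with i counting down-moves:
  k=0: S(0,0) = 1.0700
  k=1: S(1,0) = 1.4228; S(1,1) = 0.8047
  k=2: S(2,0) = 1.8920; S(2,1) = 1.0700; S(2,2) = 0.6051
  k=3: S(3,0) = 2.5160; S(3,1) = 1.4228; S(3,2) = 0.8047; S(3,3) = 0.4551
Terminal payoffs V(N, i) = max(S_T - K, 0):
  V(3,0) = 1.535971; V(3,1) = 0.442845; V(3,2) = 0.000000; V(3,3) = 0.000000
Backward induction: V(k, i) = exp(-r*dt) * [p * V(k+1, i) + (1-p) * V(k+1, i+1)].
  V(2,0) = exp(-r*dt) * [p*1.535971 + (1-p)*0.442845] = 0.895339
  V(2,1) = exp(-r*dt) * [p*0.442845 + (1-p)*0.000000] = 0.183358
  V(2,2) = exp(-r*dt) * [p*0.000000 + (1-p)*0.000000] = 0.000000
  V(1,0) = exp(-r*dt) * [p*0.895339 + (1-p)*0.183358] = 0.478105
  V(1,1) = exp(-r*dt) * [p*0.183358 + (1-p)*0.000000] = 0.075919
  V(0,0) = exp(-r*dt) * [p*0.478105 + (1-p)*0.075919] = 0.242423

Answer: Price = V(0,0) = 0.2424


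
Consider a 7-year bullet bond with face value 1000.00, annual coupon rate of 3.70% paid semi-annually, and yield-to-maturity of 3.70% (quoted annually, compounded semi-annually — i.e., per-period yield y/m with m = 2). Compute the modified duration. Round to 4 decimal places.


Coupon per period c = face * coupon_rate / m = 18.500000
Periods per year m = 2; per-period yield y/m = 0.018500
Number of cashflows N = 14
Cashflows (t years, CF_t, discount factor 1/(1+y/m)^(m*t), PV):
  t = 0.5000: CF_t = 18.500000, DF = 0.981836, PV = 18.163967
  t = 1.0000: CF_t = 18.500000, DF = 0.964002, PV = 17.834037
  t = 1.5000: CF_t = 18.500000, DF = 0.946492, PV = 17.510100
  t = 2.0000: CF_t = 18.500000, DF = 0.929300, PV = 17.192047
  t = 2.5000: CF_t = 18.500000, DF = 0.912420, PV = 16.879771
  t = 3.0000: CF_t = 18.500000, DF = 0.895847, PV = 16.573168
  t = 3.5000: CF_t = 18.500000, DF = 0.879575, PV = 16.272133
  t = 4.0000: CF_t = 18.500000, DF = 0.863598, PV = 15.976567
  t = 4.5000: CF_t = 18.500000, DF = 0.847912, PV = 15.686369
  t = 5.0000: CF_t = 18.500000, DF = 0.832510, PV = 15.401442
  t = 5.5000: CF_t = 18.500000, DF = 0.817389, PV = 15.121691
  t = 6.0000: CF_t = 18.500000, DF = 0.802542, PV = 14.847021
  t = 6.5000: CF_t = 18.500000, DF = 0.787964, PV = 14.577340
  t = 7.0000: CF_t = 1018.500000, DF = 0.773652, PV = 787.964346
Price P = sum_t PV_t = 1000.000000
First compute Macaulay numerator sum_t t * PV_t:
  t * PV_t at t = 0.5000: 9.081983
  t * PV_t at t = 1.0000: 17.834037
  t * PV_t at t = 1.5000: 26.265150
  t * PV_t at t = 2.0000: 34.384094
  t * PV_t at t = 2.5000: 42.199429
  t * PV_t at t = 3.0000: 49.719503
  t * PV_t at t = 3.5000: 56.952467
  t * PV_t at t = 4.0000: 63.906268
  t * PV_t at t = 4.5000: 70.588661
  t * PV_t at t = 5.0000: 77.007212
  t * PV_t at t = 5.5000: 83.169301
  t * PV_t at t = 6.0000: 89.082127
  t * PV_t at t = 6.5000: 94.752713
  t * PV_t at t = 7.0000: 5515.750419
Macaulay duration D = 6230.693363 / 1000.000000 = 6.230693
Modified duration = D / (1 + y/m) = 6.230693 / (1 + 0.018500) = 6.117519

Answer: Modified duration = 6.1175


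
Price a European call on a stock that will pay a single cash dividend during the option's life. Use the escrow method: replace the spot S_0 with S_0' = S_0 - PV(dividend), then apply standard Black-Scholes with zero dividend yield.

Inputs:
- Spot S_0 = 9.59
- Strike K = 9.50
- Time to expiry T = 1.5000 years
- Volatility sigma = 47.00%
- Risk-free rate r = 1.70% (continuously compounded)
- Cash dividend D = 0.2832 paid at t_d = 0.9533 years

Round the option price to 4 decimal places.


Answer: Price = 2.1288

Derivation:
PV(D) = D * exp(-r * t_d) = 0.2832 * 0.98392451 = 0.27864742
S_0' = S_0 - PV(D) = 9.5900 - 0.27864742 = 9.31135258
d1 = (ln(S_0'/K) + (r + sigma^2/2)*T) / (sigma*sqrt(T)) = 0.29727001
d2 = d1 - sigma*sqrt(T) = -0.27836008
exp(-rT) = 0.97482238
N(d1) = 0.61686981; N(d2) = 0.39036798
C = S_0' * N(d1) - K * exp(-rT) * N(d2) = 9.31135258 * 0.61686981 - 9.5000 * 0.97482238 * 0.39036798 = 2.1288


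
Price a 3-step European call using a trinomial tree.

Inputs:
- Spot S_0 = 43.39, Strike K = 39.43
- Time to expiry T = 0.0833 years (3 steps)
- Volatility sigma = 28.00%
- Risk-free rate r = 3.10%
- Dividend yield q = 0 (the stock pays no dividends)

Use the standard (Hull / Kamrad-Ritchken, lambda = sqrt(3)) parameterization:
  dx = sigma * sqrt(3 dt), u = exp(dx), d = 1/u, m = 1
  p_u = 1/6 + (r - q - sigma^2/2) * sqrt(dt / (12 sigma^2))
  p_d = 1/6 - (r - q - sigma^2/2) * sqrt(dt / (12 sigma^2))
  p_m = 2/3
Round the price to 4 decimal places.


dt = T/N = 0.027767; dx = sigma*sqrt(3*dt) = 0.080813
u = exp(dx) = 1.084168; d = 1/u = 0.922366
p_u = 0.165258, p_m = 0.666667, p_d = 0.168075
Discount per step: exp(-r*dt) = 0.999140
Stock lattice S(k, j) with j the centered position index:
  k=0: S(0,+0) = 43.3900
  k=1: S(1,-1) = 40.0215; S(1,+0) = 43.3900; S(1,+1) = 47.0420
  k=2: S(2,-2) = 36.9145; S(2,-1) = 40.0215; S(2,+0) = 43.3900; S(2,+1) = 47.0420; S(2,+2) = 51.0015
  k=3: S(3,-3) = 34.0487; S(3,-2) = 36.9145; S(3,-1) = 40.0215; S(3,+0) = 43.3900; S(3,+1) = 47.0420; S(3,+2) = 51.0015; S(3,+3) = 55.2942
Terminal payoffs V(N, j) = max(S_T - K, 0):
  V(3,-3) = 0.000000; V(3,-2) = 0.000000; V(3,-1) = 0.591473; V(3,+0) = 3.960000; V(3,+1) = 7.612049; V(3,+2) = 11.571485; V(3,+3) = 15.864177
Backward induction: V(k, j) = exp(-r*dt) * [p_u * V(k+1, j+1) + p_m * V(k+1, j) + p_d * V(k+1, j-1)]
  V(2,-2) = exp(-r*dt) * [p_u*0.591473 + p_m*0.000000 + p_d*0.000000] = 0.097661
  V(2,-1) = exp(-r*dt) * [p_u*3.960000 + p_m*0.591473 + p_d*0.000000] = 1.047834
  V(2,+0) = exp(-r*dt) * [p_u*7.612049 + p_m*3.960000 + p_d*0.591473] = 3.993924
  V(2,+1) = exp(-r*dt) * [p_u*11.571485 + p_m*7.612049 + p_d*3.960000] = 7.645974
  V(2,+2) = exp(-r*dt) * [p_u*15.864177 + p_m*11.571485 + p_d*7.612049] = 11.605409
  V(1,-1) = exp(-r*dt) * [p_u*3.993924 + p_m*1.047834 + p_d*0.097661] = 1.373815
  V(1,+0) = exp(-r*dt) * [p_u*7.645974 + p_m*3.993924 + p_d*1.047834] = 4.098760
  V(1,+1) = exp(-r*dt) * [p_u*11.605409 + p_m*7.645974 + p_d*3.993924] = 7.679869
  V(0,+0) = exp(-r*dt) * [p_u*7.679869 + p_m*4.098760 + p_d*1.373815] = 4.228929

Answer: Price = V(0,0) = 4.2289


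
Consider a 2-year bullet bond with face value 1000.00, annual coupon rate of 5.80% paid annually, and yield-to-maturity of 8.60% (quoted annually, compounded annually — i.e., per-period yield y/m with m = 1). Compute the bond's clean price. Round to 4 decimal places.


Answer: Price = 950.4763

Derivation:
Coupon per period c = face * coupon_rate / m = 58.000000
Periods per year m = 1; per-period yield y/m = 0.086000
Number of cashflows N = 2
Cashflows (t years, CF_t, discount factor 1/(1+y/m)^(m*t), PV):
  t = 1.0000: CF_t = 58.000000, DF = 0.920810, PV = 53.406998
  t = 2.0000: CF_t = 1058.000000, DF = 0.847892, PV = 897.069347
Price P = sum_t PV_t = 950.476346


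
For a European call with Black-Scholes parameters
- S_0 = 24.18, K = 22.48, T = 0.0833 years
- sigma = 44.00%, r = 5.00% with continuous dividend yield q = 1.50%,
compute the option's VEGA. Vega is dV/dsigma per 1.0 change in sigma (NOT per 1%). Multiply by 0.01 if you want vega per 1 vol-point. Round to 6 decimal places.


d1 = 0.6605060884; d2 = 0.5335144351
phi(d1) = 0.3207566062; exp(-qT) = 0.9987512803; exp(-rT) = 0.9958436616
Vega = S * exp(-qT) * phi(d1) * sqrt(T) = 24.1800 * 0.9987512803 * 0.3207566062 * 0.2886173938 = 2.235691

Answer: Vega = 2.235691


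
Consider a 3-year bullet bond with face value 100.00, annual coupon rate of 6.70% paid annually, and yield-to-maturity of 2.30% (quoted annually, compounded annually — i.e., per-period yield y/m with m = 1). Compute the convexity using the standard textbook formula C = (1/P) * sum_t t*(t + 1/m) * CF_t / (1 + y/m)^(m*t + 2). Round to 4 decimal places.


Coupon per period c = face * coupon_rate / m = 6.700000
Periods per year m = 1; per-period yield y/m = 0.023000
Number of cashflows N = 3
Cashflows (t years, CF_t, discount factor 1/(1+y/m)^(m*t), PV):
  t = 1.0000: CF_t = 6.700000, DF = 0.977517, PV = 6.549365
  t = 2.0000: CF_t = 6.700000, DF = 0.955540, PV = 6.402116
  t = 3.0000: CF_t = 106.700000, DF = 0.934056, PV = 99.663818
Price P = sum_t PV_t = 112.615298
Convexity numerator sum_t t*(t + 1/m) * CF_t / (1+y/m)^(m*t + 2):
  t = 1.0000: term = 12.516356
  t = 2.0000: term = 36.704855
  t = 3.0000: term = 1142.792804
Convexity = (1/P) * sum = 1192.014015 / 112.615298 = 10.584832

Answer: Convexity = 10.5848


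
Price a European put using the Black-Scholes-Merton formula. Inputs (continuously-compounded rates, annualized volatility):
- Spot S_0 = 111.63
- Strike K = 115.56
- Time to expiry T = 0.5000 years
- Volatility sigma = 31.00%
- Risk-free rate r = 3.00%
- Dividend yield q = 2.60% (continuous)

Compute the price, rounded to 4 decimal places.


d1 = (ln(S/K) + (r - q + 0.5*sigma^2) * T) / (sigma * sqrt(T)) = -0.03911918
d2 = d1 - sigma * sqrt(T) = -0.25832228
exp(-rT) = 0.98511194; exp(-qT) = 0.98708414
P = K * exp(-rT) * N(-d2) - S_0 * exp(-qT) * N(-d1)
N(-d1) = 0.51560231; N(-d2) = 0.60192090
P = 115.5600 * 0.98511194 * 0.60192090 - 111.6300 * 0.98708414 * 0.51560231 = 11.7091

Answer: Price = 11.7091
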